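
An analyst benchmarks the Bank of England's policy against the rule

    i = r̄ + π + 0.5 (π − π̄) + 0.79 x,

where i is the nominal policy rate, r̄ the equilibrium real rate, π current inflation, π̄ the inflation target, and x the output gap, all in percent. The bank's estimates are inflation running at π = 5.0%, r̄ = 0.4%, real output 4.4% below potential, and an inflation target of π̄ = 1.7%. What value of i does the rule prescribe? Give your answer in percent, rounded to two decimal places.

3.57%

Output 4.4% below potential → x = -4.4.
i = 0.4 + 5.0 + 0.5 × (5.0 − 1.7) + 0.79 × (-4.4)
   = 0.4 + 5 + 1.65 − 3.476 = 3.57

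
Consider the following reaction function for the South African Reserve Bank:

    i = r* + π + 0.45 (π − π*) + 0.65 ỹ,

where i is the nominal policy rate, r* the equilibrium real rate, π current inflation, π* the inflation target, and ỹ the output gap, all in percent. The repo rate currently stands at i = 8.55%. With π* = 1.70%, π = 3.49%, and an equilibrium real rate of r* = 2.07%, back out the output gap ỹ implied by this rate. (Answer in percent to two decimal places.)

3.36%

0.65 ỹ = 8.55 − 2.07 − 3.49 − 0.45 × (3.49 − 1.70) = 2.1845
ỹ = 2.1845 / 0.65 = 3.36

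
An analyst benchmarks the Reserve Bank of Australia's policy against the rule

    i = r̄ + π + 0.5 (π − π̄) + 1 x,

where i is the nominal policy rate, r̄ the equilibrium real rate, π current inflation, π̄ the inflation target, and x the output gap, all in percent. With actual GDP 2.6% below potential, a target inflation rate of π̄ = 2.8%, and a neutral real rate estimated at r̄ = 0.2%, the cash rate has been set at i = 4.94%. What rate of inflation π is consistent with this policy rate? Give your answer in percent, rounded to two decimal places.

5.83%

Output 2.6% below potential → x = -2.6.
Collecting π: i = r̄ + (1 + 0.5) π − 0.5 π̄ + 1 x
1.5 π = 4.94 − 0.2 + 0.5 × 2.8 − 1 × (-2.6) = 8.74
π = 8.74 / 1.5 = 5.83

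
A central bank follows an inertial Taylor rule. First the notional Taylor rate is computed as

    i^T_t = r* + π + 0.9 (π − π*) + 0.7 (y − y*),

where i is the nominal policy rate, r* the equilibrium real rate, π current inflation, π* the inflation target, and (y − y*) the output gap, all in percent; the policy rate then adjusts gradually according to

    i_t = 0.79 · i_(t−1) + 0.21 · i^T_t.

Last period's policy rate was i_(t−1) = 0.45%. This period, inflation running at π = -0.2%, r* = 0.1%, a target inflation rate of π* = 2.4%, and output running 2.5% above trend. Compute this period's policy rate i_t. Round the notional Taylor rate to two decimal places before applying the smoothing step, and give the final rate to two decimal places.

Output 2.5% above potential → (y − y*) = 2.5.
i^T_t = 0.1 + (-0.2) + 0.9 × (-0.2 − 2.4) + 0.7 × 2.5
   = 0.1 − 0.2 − 2.34 + 1.75 = -0.69
i_t = 0.79 × 0.45 + 0.21 × (-0.69) = 0.3555 − 0.1449 = 0.21

0.21%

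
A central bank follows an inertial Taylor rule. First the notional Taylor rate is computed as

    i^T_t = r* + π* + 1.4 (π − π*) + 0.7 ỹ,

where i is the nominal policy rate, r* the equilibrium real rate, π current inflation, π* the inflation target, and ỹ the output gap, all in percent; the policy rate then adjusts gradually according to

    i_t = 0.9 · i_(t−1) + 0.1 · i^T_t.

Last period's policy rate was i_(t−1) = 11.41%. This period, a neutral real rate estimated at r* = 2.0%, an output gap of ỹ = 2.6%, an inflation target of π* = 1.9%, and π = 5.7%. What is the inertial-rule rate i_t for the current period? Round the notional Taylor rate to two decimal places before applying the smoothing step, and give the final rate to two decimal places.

11.37%

i^T_t = 2.0 + 1.9 + 1.4 × (5.7 − 1.9) + 0.7 × 2.6
   = 2.0 + 1.9 + 5.32 + 1.82 = 11.04
i_t = 0.9 × 11.41 + 0.1 × 11.04 = 10.269 + 1.104 = 11.37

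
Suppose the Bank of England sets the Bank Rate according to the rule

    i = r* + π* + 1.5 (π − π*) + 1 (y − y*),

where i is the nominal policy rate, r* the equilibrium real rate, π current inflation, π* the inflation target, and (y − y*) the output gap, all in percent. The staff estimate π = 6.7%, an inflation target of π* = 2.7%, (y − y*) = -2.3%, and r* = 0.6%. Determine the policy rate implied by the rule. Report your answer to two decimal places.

7.00%

i = 0.6 + 2.7 + 1.5 × (6.7 − 2.7) + 1 × (-2.3)
   = 0.6 + 2.7 + 6 − 2.3 = 7.00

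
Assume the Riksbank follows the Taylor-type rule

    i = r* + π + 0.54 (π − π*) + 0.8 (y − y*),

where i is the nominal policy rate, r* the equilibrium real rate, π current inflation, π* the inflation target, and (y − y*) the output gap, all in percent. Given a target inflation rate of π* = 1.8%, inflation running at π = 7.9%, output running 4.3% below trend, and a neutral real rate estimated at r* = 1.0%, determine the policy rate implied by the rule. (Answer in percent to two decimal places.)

8.75%

Output 4.3% below potential → (y − y*) = -4.3.
i = 1.0 + 7.9 + 0.54 × (7.9 − 1.8) + 0.8 × (-4.3)
   = 1.0 + 7.9 + 3.294 − 3.44 = 8.75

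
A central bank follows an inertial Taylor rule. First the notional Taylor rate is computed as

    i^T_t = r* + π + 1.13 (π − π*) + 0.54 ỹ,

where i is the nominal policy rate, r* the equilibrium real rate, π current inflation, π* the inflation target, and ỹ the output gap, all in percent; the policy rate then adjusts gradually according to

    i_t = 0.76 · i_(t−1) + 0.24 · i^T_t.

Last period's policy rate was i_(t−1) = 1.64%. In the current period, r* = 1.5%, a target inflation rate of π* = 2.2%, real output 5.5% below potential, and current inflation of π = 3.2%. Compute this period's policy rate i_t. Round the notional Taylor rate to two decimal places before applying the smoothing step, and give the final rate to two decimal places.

1.93%

Output 5.5% below potential → ỹ = -5.5.
i^T_t = 1.5 + 3.2 + 1.13 × (3.2 − 2.2) + 0.54 × (-5.5)
   = 1.5 + 3.2 + 1.13 − 2.97 = 2.86
i_t = 0.76 × 1.64 + 0.24 × 2.86 = 1.2464 + 0.6864 = 1.93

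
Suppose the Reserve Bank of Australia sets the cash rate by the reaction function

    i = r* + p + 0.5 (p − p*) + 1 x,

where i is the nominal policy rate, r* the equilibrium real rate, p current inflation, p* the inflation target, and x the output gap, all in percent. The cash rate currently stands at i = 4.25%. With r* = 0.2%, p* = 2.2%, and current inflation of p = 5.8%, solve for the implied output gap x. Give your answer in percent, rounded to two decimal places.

1 x = 4.25 − 0.2 − 5.8 − 0.5 × (5.8 − 2.2) = -3.55
x = -3.55 / 1 = -3.55

-3.55%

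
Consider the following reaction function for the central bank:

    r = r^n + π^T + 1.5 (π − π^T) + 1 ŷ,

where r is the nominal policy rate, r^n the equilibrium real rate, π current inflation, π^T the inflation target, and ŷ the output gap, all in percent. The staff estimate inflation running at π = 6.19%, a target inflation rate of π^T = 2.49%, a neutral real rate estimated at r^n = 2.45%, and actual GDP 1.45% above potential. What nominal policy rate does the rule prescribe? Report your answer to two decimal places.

Output 1.45% above potential → ŷ = 1.45.
r = 2.45 + 2.49 + 1.5 × (6.19 − 2.49) + 1 × 1.45
   = 2.45 + 2.49 + 5.55 + 1.45 = 11.94

11.94%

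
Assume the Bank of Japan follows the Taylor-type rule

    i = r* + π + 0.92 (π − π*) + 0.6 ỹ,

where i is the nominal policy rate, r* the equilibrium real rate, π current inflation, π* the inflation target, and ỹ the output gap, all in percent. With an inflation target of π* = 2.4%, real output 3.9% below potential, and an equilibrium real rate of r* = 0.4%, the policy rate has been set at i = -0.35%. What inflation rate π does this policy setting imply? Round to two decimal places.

Output 3.9% below potential → ỹ = -3.9.
Collecting π: i = r* + (1 + 0.92) π − 0.92 π* + 0.6 ỹ
1.92 π = -0.35 − 0.4 + 0.92 × 2.4 − 0.6 × (-3.9) = 3.798
π = 3.798 / 1.92 = 1.98

1.98%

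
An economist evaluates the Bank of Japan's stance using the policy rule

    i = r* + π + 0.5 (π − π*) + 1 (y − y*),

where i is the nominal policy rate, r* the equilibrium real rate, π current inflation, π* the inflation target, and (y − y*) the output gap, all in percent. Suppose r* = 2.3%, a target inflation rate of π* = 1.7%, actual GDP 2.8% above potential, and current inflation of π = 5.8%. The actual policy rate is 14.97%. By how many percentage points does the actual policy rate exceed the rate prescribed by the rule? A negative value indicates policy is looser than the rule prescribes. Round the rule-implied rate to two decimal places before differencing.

2.02 pp

Output 2.8% above potential → (y − y*) = 2.8.
i = 2.3 + 5.8 + 0.5 × (5.8 − 1.7) + 1 × 2.8
   = 2.3 + 5.8 + 2.05 + 2.8 = 12.95
Deviation = 14.97 − 12.95 = 2.02 pp.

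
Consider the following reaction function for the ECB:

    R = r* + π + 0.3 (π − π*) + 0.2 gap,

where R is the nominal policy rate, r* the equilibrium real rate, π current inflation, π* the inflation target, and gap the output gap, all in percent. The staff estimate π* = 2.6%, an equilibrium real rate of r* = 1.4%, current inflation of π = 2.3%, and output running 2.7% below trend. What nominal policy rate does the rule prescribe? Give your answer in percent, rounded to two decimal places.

3.07%

Output 2.7% below potential → gap = -2.7.
R = 1.4 + 2.3 + 0.3 × (2.3 − 2.6) + 0.2 × (-2.7)
   = 1.4 + 2.3 − 0.09 − 0.54 = 3.07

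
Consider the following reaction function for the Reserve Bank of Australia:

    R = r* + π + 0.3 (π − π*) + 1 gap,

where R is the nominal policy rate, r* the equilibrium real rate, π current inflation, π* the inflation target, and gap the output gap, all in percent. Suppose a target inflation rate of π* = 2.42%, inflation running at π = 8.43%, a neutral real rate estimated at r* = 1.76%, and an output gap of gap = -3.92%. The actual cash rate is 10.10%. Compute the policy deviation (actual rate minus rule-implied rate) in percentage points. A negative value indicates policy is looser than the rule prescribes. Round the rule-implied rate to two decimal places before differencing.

2.03 pp

R = 1.76 + 8.43 + 0.3 × (8.43 − 2.42) + 1 × (-3.92)
   = 1.76 + 8.43 + 1.803 − 3.92 = 8.07
Deviation = 10.10 − 8.07 = 2.03 pp.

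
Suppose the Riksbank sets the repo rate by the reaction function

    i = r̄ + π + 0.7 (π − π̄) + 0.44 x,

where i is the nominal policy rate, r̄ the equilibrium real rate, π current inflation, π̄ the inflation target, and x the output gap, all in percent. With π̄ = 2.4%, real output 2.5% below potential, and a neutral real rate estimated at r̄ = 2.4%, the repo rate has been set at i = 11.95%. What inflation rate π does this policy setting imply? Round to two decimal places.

Output 2.5% below potential → x = -2.5.
Collecting π: i = r̄ + (1 + 0.7) π − 0.7 π̄ + 0.44 x
1.7 π = 11.95 − 2.4 + 0.7 × 2.4 − 0.44 × (-2.5) = 12.33
π = 12.33 / 1.7 = 7.25

7.25%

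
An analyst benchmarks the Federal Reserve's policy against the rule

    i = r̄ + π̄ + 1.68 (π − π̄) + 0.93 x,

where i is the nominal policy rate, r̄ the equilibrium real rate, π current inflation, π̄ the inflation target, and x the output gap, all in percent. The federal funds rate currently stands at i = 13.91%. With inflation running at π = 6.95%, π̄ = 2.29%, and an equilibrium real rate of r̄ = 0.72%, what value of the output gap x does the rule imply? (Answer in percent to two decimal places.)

3.30%

0.93 x = 13.91 − 0.72 − 2.29 − 1.68 × (6.95 − 2.29) = 3.0712
x = 3.0712 / 0.93 = 3.30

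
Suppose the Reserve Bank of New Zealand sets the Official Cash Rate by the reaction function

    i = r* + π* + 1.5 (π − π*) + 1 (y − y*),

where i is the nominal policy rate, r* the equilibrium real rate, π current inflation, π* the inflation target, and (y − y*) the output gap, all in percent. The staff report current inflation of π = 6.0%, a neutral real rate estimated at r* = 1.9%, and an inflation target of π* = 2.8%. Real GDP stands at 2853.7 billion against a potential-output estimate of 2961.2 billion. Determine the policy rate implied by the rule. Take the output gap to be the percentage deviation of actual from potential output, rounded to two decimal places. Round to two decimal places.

5.87%

Output gap = 100 × (2853.7 − 2961.2) / 2961.2 = -3.63%.
i = 1.90 + 2.80 + 1.5 × (6.00 − 2.80) + 1 × (-3.63)
   = 1.90 + 2.8 + 4.8 − 3.63 = 5.87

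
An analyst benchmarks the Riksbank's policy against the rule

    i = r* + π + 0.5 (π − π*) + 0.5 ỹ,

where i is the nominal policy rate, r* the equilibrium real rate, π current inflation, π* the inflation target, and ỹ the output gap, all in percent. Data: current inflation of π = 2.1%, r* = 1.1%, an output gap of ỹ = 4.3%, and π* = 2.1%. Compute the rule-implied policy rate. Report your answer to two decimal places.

5.35%

i = 1.1 + 2.1 + 0.5 × (2.1 − 2.1) + 0.5 × 4.3
   = 1.1 + 2.1 + 0 + 2.15 = 5.35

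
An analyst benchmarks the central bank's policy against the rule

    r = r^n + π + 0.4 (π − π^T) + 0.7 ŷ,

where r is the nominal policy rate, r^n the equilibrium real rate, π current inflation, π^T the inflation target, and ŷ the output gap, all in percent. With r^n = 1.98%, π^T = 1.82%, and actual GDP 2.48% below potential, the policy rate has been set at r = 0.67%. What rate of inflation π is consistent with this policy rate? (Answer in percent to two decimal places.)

0.82%

Output 2.48% below potential → ŷ = -2.48.
Collecting π: r = r^n + (1 + 0.4) π − 0.4 π^T + 0.7 ŷ
1.4 π = 0.67 − 1.98 + 0.4 × 1.82 − 0.7 × (-2.48) = 1.154
π = 1.154 / 1.4 = 0.82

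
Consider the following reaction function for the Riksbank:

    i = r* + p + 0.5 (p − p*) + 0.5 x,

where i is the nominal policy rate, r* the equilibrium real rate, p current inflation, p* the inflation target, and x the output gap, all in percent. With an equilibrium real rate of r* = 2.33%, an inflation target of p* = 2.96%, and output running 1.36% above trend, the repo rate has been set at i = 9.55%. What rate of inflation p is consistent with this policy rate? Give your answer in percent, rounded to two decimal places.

5.35%

Output 1.36% above potential → x = 1.36.
Collecting p: i = r* + (1 + 0.5) p − 0.5 p* + 0.5 x
1.5 p = 9.55 − 2.33 + 0.5 × 2.96 − 0.5 × 1.36 = 8.02
p = 8.02 / 1.5 = 5.35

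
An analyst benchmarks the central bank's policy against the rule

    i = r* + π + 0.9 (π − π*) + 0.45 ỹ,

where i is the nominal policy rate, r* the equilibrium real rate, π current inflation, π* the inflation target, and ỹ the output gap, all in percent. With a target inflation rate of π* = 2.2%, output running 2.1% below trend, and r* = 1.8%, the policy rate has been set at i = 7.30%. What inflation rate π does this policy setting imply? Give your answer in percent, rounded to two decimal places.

Output 2.1% below potential → ỹ = -2.1.
Collecting π: i = r* + (1 + 0.9) π − 0.9 π* + 0.45 ỹ
1.9 π = 7.30 − 1.8 + 0.9 × 2.2 − 0.45 × (-2.1) = 8.425
π = 8.425 / 1.9 = 4.43

4.43%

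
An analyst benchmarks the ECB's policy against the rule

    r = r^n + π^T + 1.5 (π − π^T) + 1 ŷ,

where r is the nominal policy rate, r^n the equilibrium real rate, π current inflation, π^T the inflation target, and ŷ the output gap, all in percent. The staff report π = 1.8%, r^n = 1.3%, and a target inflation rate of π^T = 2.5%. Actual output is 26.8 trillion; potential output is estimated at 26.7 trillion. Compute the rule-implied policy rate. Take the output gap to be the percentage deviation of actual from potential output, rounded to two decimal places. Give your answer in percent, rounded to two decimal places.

Output gap = 100 × (26.8 − 26.7) / 26.7 = 0.37%.
r = 1.30 + 2.50 + 1.5 × (1.80 − 2.50) + 1 × 0.37
   = 1.30 + 2.5 − 1.05 + 0.37 = 3.12

3.12%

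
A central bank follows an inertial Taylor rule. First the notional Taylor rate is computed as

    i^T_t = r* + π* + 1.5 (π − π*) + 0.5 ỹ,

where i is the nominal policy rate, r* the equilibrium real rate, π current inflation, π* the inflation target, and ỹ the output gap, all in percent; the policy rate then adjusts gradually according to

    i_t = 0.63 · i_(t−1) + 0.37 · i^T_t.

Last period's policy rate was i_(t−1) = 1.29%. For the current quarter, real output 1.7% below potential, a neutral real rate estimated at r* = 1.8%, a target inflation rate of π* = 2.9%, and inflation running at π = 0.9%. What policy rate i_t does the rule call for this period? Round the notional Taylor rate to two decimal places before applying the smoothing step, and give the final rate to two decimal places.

Output 1.7% below potential → ỹ = -1.7.
i^T_t = 1.8 + 2.9 + 1.5 × (0.9 − 2.9) + 0.5 × (-1.7)
   = 1.8 + 2.9 − 3 − 0.85 = 0.85
i_t = 0.63 × 1.29 + 0.37 × 0.85 = 0.8127 + 0.3145 = 1.13

1.13%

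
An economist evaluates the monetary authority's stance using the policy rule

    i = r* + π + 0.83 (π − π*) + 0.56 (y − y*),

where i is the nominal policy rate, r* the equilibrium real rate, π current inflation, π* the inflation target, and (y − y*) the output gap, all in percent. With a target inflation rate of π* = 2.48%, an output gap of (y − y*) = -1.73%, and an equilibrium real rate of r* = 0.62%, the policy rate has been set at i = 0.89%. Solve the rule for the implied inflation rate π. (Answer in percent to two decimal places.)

1.80%

Collecting π: i = r* + (1 + 0.83) π − 0.83 π* + 0.56 (y − y*)
1.83 π = 0.89 − 0.62 + 0.83 × 2.48 − 0.56 × (-1.73) = 3.2972
π = 3.2972 / 1.83 = 1.80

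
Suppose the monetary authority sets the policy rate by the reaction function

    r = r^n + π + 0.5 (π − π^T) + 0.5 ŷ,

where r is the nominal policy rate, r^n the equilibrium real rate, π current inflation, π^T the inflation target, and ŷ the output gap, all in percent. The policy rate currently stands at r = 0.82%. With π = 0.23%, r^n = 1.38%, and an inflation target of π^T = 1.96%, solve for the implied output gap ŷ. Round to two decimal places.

0.15%

0.5 ŷ = 0.82 − 1.38 − 0.23 − 0.5 × (0.23 − 1.96) = 0.075
ŷ = 0.075 / 0.5 = 0.15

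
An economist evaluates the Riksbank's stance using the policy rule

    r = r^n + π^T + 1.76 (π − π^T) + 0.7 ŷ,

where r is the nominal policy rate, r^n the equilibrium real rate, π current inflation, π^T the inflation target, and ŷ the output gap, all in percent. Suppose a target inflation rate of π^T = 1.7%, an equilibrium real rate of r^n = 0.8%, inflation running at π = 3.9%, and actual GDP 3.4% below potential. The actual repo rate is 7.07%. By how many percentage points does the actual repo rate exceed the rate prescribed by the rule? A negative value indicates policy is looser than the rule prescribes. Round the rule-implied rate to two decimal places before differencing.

3.08 pp

Output 3.4% below potential → ŷ = -3.4.
r = 0.8 + 1.7 + 1.76 × (3.9 − 1.7) + 0.7 × (-3.4)
   = 0.8 + 1.7 + 3.872 − 2.38 = 3.99
Deviation = 7.07 − 3.99 = 3.08 pp.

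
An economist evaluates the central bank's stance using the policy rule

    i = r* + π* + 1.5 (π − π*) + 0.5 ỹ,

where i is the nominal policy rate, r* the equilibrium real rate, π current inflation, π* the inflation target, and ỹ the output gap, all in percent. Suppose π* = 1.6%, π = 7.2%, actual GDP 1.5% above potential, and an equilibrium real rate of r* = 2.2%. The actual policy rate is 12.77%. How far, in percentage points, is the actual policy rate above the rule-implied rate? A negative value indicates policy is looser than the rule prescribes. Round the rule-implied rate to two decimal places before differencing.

-0.18 pp

Output 1.5% above potential → ỹ = 1.5.
i = 2.2 + 1.6 + 1.5 × (7.2 − 1.6) + 0.5 × 1.5
   = 2.2 + 1.6 + 8.4 + 0.75 = 12.95
Deviation = 12.77 − 12.95 = -0.18 pp.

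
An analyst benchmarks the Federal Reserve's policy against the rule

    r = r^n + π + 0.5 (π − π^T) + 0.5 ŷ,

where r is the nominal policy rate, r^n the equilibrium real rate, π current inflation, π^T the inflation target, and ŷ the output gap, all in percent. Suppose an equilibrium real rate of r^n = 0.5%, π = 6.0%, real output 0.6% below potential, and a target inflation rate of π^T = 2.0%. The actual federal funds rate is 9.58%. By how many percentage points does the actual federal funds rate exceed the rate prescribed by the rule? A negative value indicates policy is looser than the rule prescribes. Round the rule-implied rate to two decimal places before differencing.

Output 0.6% below potential → ŷ = -0.6.
r = 0.5 + 6.0 + 0.5 × (6.0 − 2.0) + 0.5 × (-0.6)
   = 0.5 + 6 + 2 − 0.3 = 8.20
Deviation = 9.58 − 8.20 = 1.38 pp.

1.38 pp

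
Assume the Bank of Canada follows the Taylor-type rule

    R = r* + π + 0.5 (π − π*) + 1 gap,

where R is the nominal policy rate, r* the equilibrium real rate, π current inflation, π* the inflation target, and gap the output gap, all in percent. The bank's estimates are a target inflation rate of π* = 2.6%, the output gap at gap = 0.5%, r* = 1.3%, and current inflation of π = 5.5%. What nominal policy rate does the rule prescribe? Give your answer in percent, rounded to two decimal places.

R = 1.3 + 5.5 + 0.5 × (5.5 − 2.6) + 1 × 0.5
   = 1.3 + 5.5 + 1.45 + 0.5 = 8.75

8.75%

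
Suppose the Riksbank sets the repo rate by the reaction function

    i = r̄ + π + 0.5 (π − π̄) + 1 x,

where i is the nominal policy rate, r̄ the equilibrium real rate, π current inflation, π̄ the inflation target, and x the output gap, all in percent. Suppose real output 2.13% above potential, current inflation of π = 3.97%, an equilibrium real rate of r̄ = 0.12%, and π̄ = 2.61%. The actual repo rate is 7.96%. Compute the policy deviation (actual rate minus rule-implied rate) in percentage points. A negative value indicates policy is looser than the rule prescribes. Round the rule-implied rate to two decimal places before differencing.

1.06 pp

Output 2.13% above potential → x = 2.13.
i = 0.12 + 3.97 + 0.5 × (3.97 − 2.61) + 1 × 2.13
   = 0.12 + 3.97 + 0.68 + 2.13 = 6.90
Deviation = 7.96 − 6.90 = 1.06 pp.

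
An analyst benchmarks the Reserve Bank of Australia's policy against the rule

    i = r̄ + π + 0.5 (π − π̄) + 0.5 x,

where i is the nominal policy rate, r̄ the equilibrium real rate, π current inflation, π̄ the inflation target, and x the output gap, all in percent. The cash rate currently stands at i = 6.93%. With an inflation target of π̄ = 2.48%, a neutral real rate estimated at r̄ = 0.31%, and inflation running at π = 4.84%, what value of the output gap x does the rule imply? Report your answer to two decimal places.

1.20%

0.5 x = 6.93 − 0.31 − 4.84 − 0.5 × (4.84 − 2.48) = 0.6
x = 0.6 / 0.5 = 1.20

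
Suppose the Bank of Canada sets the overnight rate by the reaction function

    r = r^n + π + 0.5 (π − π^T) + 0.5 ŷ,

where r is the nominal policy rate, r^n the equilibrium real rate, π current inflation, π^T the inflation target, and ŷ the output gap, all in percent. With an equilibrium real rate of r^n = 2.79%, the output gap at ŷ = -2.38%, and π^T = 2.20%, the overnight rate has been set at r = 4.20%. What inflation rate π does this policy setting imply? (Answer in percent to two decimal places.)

Collecting π: r = r^n + (1 + 0.5) π − 0.5 π^T + 0.5 ŷ
1.5 π = 4.20 − 2.79 + 0.5 × 2.20 − 0.5 × (-2.38) = 3.7
π = 3.7 / 1.5 = 2.47

2.47%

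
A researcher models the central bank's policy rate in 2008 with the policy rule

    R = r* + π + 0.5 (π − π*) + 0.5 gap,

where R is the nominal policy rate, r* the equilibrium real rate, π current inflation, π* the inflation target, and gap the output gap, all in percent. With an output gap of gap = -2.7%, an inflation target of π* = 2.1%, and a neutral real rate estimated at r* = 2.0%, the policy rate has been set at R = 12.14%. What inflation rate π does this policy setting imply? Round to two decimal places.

Collecting π: R = r* + (1 + 0.5) π − 0.5 π* + 0.5 gap
1.5 π = 12.14 − 2.0 + 0.5 × 2.1 − 0.5 × (-2.7) = 12.54
π = 12.54 / 1.5 = 8.36

8.36%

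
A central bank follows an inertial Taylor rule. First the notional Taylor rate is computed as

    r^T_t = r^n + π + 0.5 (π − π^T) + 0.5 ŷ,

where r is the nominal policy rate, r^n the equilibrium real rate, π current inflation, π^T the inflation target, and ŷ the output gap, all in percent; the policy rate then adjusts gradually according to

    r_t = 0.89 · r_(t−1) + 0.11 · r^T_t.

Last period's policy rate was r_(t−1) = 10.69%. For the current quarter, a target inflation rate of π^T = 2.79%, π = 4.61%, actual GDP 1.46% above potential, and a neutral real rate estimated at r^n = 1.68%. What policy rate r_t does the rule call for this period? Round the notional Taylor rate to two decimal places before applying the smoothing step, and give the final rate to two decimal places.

10.39%

Output 1.46% above potential → ŷ = 1.46.
r^T_t = 1.68 + 4.61 + 0.5 × (4.61 − 2.79) + 0.5 × 1.46
   = 1.68 + 4.61 + 0.91 + 0.73 = 7.93
r_t = 0.89 × 10.69 + 0.11 × 7.93 = 9.5141 + 0.8723 = 10.39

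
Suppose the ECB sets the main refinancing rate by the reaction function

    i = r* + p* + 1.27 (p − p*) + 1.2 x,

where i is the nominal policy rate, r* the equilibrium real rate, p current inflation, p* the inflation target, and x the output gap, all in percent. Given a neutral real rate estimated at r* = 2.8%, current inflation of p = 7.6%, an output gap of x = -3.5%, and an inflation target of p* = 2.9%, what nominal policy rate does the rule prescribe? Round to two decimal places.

7.47%

i = 2.8 + 2.9 + 1.27 × (7.6 − 2.9) + 1.2 × (-3.5)
   = 2.8 + 2.9 + 5.969 − 4.2 = 7.47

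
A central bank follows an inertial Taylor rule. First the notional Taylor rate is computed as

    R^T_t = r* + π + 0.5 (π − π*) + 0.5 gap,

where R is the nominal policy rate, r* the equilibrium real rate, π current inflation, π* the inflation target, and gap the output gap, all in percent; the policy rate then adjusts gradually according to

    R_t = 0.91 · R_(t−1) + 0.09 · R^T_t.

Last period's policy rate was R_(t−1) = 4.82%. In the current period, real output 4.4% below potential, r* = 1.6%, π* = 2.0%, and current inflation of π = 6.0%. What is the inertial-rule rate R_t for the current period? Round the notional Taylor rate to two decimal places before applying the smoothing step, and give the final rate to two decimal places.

5.05%

Output 4.4% below potential → gap = -4.4.
R^T_t = 1.6 + 6.0 + 0.5 × (6.0 − 2.0) + 0.5 × (-4.4)
   = 1.6 + 6 + 2 − 2.2 = 7.40
R_t = 0.91 × 4.82 + 0.09 × 7.40 = 4.3862 + 0.666 = 5.05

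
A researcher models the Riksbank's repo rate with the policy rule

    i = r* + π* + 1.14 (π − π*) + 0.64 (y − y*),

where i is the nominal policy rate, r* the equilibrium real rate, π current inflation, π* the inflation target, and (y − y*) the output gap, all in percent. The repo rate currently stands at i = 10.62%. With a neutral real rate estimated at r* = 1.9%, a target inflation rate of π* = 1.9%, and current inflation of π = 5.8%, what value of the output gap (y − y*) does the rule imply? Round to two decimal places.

3.71%

0.64 (y − y*) = 10.62 − 1.9 − 1.9 − 1.14 × (5.8 − 1.9) = 2.374
(y − y*) = 2.374 / 0.64 = 3.71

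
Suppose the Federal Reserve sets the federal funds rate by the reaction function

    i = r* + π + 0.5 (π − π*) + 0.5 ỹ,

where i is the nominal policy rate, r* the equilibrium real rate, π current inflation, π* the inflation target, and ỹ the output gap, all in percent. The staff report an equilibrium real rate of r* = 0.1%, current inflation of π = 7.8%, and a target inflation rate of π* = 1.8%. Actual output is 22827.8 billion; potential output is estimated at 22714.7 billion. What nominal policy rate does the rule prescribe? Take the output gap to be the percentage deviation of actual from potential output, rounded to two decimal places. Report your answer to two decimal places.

11.15%

Output gap = 100 × (22827.8 − 22714.7) / 22714.7 = 0.50%.
i = 0.10 + 7.80 + 0.5 × (7.80 − 1.80) + 0.5 × 0.50
   = 0.10 + 7.8 + 3 + 0.25 = 11.15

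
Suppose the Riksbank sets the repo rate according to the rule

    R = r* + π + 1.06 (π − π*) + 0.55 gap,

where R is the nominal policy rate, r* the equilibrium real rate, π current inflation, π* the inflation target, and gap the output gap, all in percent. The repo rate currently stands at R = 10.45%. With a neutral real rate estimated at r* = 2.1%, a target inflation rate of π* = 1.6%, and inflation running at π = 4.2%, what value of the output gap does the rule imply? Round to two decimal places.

2.53%

0.55 gap = 10.45 − 2.1 − 4.2 − 1.06 × (4.2 − 1.6) = 1.394
gap = 1.394 / 0.55 = 2.53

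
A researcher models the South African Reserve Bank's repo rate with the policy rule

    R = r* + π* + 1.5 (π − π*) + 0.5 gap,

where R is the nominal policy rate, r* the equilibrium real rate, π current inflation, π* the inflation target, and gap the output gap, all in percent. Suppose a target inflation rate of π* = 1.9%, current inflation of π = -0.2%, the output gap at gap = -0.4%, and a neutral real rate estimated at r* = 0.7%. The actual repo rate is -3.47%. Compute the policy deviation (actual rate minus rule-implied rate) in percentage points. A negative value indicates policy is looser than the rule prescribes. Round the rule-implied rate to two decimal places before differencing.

R = 0.7 + 1.9 + 1.5 × (-0.2 − 1.9) + 0.5 × (-0.4)
   = 0.7 + 1.9 − 3.15 − 0.2 = -0.75
Deviation = -3.47 − (-0.75) = -2.72 pp.

-2.72 pp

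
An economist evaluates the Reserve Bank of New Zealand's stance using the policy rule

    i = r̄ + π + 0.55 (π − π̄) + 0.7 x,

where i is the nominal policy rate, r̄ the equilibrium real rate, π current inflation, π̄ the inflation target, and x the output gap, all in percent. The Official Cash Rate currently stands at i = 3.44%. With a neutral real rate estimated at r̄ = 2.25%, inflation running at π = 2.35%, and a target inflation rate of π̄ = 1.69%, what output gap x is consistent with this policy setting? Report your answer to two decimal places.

-2.18%

0.7 x = 3.44 − 2.25 − 2.35 − 0.55 × (2.35 − 1.69) = -1.523
x = -1.523 / 0.7 = -2.18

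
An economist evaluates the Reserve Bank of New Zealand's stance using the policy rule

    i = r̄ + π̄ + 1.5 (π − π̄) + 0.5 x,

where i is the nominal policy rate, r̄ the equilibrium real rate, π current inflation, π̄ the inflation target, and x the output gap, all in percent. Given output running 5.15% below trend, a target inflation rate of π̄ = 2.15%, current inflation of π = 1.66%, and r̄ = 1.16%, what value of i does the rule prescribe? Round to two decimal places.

0.00%

Output 5.15% below potential → x = -5.15.
i = 1.16 + 2.15 + 1.5 × (1.66 − 2.15) + 0.5 × (-5.15)
   = 1.16 + 2.15 − 0.735 − 2.575 = 0.00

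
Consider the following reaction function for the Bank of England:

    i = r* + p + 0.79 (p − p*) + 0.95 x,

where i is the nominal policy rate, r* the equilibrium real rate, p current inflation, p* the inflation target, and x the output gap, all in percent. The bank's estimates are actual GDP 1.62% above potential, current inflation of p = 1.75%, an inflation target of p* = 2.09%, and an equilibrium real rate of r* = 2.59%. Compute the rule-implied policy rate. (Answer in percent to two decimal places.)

Output 1.62% above potential → x = 1.62.
i = 2.59 + 1.75 + 0.79 × (1.75 − 2.09) + 0.95 × 1.62
   = 2.59 + 1.75 − 0.2686 + 1.539 = 5.61

5.61%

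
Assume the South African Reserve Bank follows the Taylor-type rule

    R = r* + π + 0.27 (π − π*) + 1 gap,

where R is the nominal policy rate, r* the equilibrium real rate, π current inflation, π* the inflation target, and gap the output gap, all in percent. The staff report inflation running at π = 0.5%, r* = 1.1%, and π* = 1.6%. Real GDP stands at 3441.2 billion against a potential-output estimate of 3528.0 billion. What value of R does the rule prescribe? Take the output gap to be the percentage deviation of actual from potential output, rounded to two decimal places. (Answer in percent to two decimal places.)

Output gap = 100 × (3441.2 − 3528.0) / 3528.0 = -2.46%.
R = 1.10 + 0.50 + 0.27 × (0.50 − 1.60) + 1 × (-2.46)
   = 1.10 + 0.5 − 0.297 − 2.46 = -1.16

-1.16%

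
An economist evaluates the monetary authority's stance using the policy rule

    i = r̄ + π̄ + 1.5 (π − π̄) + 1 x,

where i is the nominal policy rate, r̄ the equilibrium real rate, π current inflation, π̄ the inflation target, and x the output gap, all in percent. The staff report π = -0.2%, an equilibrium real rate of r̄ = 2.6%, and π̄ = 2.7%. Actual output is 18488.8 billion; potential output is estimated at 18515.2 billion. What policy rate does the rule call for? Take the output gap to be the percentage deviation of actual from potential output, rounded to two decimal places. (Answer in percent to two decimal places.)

0.81%

Output gap = 100 × (18488.8 − 18515.2) / 18515.2 = -0.14%.
i = 2.60 + 2.70 + 1.5 × (-0.20 − 2.70) + 1 × (-0.14)
   = 2.60 + 2.7 − 4.35 − 0.14 = 0.81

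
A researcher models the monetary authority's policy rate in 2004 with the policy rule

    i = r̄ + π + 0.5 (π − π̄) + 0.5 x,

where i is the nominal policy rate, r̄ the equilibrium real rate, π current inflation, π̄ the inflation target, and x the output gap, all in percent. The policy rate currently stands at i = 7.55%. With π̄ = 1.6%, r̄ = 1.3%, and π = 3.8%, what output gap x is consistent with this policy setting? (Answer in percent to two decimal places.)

2.70%

0.5 x = 7.55 − 1.3 − 3.8 − 0.5 × (3.8 − 1.6) = 1.35
x = 1.35 / 0.5 = 2.70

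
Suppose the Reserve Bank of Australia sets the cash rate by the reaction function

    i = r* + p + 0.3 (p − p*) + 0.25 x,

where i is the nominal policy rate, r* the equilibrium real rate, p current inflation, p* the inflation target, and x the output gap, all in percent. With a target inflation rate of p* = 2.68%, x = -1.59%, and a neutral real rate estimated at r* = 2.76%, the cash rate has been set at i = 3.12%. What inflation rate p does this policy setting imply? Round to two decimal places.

Collecting p: i = r* + (1 + 0.3) p − 0.3 p* + 0.25 x
1.3 p = 3.12 − 2.76 + 0.3 × 2.68 − 0.25 × (-1.59) = 1.5615
p = 1.5615 / 1.3 = 1.20

1.20%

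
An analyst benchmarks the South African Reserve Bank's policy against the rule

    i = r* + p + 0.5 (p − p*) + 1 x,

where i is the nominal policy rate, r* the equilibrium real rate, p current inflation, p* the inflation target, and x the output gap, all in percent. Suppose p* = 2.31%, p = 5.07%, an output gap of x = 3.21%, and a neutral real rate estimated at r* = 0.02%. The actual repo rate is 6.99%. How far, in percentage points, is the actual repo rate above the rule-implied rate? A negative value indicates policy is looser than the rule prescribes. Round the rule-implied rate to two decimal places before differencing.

i = 0.02 + 5.07 + 0.5 × (5.07 − 2.31) + 1 × 3.21
   = 0.02 + 5.07 + 1.38 + 3.21 = 9.68
Deviation = 6.99 − 9.68 = -2.69 pp.

-2.69 pp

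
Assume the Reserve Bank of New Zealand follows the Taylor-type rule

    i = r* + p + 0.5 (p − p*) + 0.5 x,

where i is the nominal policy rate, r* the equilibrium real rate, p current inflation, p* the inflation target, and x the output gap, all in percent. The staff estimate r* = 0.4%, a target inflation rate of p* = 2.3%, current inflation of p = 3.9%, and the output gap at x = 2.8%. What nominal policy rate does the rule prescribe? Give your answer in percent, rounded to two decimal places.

i = 0.4 + 3.9 + 0.5 × (3.9 − 2.3) + 0.5 × 2.8
   = 0.4 + 3.9 + 0.8 + 1.4 = 6.50

6.50%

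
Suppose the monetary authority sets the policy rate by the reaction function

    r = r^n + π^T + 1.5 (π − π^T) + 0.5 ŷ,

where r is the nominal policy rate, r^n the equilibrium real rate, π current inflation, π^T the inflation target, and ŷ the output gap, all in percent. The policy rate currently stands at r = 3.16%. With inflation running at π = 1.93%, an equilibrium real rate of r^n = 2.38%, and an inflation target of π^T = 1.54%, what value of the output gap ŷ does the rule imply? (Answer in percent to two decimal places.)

-2.69%

0.5 ŷ = 3.16 − 2.38 − 1.54 − 1.5 × (1.93 − 1.54) = -1.345
ŷ = -1.345 / 0.5 = -2.69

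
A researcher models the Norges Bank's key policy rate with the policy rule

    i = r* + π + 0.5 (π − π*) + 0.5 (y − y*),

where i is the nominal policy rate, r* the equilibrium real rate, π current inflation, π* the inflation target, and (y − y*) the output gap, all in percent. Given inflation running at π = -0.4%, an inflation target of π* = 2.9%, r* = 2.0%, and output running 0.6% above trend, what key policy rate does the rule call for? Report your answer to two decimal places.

Output 0.6% above potential → (y − y*) = 0.6.
i = 2.0 + (-0.4) + 0.5 × (-0.4 − 2.9) + 0.5 × 0.6
   = 2.0 − 0.4 − 1.65 + 0.3 = 0.25

0.25%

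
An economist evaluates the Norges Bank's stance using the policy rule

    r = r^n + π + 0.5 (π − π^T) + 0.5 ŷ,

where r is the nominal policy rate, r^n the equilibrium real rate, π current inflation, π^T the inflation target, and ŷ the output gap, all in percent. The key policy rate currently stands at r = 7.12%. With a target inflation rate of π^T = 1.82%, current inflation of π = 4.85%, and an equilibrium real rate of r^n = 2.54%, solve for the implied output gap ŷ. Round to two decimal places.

-3.57%

0.5 ŷ = 7.12 − 2.54 − 4.85 − 0.5 × (4.85 − 1.82) = -1.785
ŷ = -1.785 / 0.5 = -3.57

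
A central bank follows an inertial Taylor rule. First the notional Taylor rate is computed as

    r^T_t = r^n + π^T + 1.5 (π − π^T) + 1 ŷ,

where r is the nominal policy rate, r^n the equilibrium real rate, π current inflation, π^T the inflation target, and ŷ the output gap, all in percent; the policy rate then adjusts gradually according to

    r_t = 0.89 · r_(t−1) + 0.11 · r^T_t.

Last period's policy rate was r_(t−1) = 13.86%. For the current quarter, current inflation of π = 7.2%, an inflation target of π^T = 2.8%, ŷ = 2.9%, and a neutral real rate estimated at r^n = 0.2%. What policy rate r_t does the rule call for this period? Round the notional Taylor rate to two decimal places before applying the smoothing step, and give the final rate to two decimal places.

13.71%

r^T_t = 0.2 + 2.8 + 1.5 × (7.2 − 2.8) + 1 × 2.9
   = 0.2 + 2.8 + 6.6 + 2.9 = 12.50
r_t = 0.89 × 13.86 + 0.11 × 12.50 = 12.3354 + 1.375 = 13.71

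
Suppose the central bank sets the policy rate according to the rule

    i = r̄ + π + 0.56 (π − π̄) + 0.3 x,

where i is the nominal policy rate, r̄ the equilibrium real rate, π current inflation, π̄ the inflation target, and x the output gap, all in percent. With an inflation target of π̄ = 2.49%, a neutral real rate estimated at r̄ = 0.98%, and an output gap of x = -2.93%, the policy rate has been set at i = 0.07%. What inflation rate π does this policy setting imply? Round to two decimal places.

Collecting π: i = r̄ + (1 + 0.56) π − 0.56 π̄ + 0.3 x
1.56 π = 0.07 − 0.98 + 0.56 × 2.49 − 0.3 × (-2.93) = 1.3634
π = 1.3634 / 1.56 = 0.87

0.87%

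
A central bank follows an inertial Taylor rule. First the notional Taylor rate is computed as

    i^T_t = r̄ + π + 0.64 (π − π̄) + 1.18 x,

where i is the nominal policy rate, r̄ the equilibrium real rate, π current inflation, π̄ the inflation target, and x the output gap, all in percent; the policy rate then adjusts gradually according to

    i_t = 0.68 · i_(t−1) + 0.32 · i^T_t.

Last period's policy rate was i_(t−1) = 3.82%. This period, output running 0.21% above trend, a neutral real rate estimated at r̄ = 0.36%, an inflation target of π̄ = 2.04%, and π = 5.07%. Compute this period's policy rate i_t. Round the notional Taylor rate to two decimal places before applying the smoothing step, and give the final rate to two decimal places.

Output 0.21% above potential → x = 0.21.
i^T_t = 0.36 + 5.07 + 0.64 × (5.07 − 2.04) + 1.18 × 0.21
   = 0.36 + 5.07 + 1.9392 + 0.2478 = 7.62
i_t = 0.68 × 3.82 + 0.32 × 7.62 = 2.5976 + 2.4384 = 5.04

5.04%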